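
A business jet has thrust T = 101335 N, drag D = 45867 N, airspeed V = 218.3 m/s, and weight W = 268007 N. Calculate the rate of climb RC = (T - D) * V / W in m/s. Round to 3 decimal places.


Step 1: Excess thrust = T - D = 101335 - 45867 = 55468 N
Step 2: Excess power = 55468 * 218.3 = 12108664.4 W
Step 3: RC = 12108664.4 / 268007 = 45.180 m/s

45.180


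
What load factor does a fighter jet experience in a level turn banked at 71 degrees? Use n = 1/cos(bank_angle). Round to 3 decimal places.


Step 1: Convert 71 degrees to radians = 1.239184
Step 2: cos(71 deg) = 0.325568
Step 3: n = 1 / 0.325568 = 3.072

3.072


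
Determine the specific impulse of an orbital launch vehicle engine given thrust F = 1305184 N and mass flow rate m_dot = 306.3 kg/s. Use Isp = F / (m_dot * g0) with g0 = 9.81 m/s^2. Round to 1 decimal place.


Step 1: m_dot * g0 = 306.3 * 9.81 = 3004.8
Step 2: Isp = 1305184 / 3004.8 = 434.4 s

434.4


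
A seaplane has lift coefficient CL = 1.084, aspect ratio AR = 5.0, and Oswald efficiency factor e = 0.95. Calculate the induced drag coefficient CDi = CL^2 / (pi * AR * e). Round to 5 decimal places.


Step 1: CL^2 = 1.084^2 = 1.175056
Step 2: pi * AR * e = 3.14159 * 5.0 * 0.95 = 14.922565
Step 3: CDi = 1.175056 / 14.922565 = 0.07874

0.07874


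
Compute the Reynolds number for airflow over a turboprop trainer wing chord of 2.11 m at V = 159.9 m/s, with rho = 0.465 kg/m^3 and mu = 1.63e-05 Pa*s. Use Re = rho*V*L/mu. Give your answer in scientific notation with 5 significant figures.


Step 1: Numerator = rho * V * L = 0.465 * 159.9 * 2.11 = 156.885885
Step 2: Re = 156.885885 / 1.63e-05
Step 3: Re = 9.6249e+06

9.6249e+06


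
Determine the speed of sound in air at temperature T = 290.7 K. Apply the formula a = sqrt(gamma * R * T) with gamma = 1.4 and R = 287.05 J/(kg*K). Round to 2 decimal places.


Step 1: gamma * R * T = 1.4 * 287.05 * 290.7 = 116823.609
Step 2: a = sqrt(116823.609) = 341.79 m/s

341.79


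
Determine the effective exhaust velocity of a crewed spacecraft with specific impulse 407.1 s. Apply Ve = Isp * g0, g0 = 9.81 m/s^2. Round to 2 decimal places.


Step 1: Ve = Isp * g0 = 407.1 * 9.81
Step 2: Ve = 3993.65 m/s

3993.65


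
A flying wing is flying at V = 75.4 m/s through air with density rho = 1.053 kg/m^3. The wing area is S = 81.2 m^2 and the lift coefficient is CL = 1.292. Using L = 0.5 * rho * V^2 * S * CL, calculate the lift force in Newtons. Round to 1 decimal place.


Step 1: Calculate dynamic pressure q = 0.5 * 1.053 * 75.4^2 = 0.5 * 1.053 * 5685.16 = 2993.2367 Pa
Step 2: Multiply by wing area and lift coefficient: L = 2993.2367 * 81.2 * 1.292
Step 3: L = 243050.8233 * 1.292 = 314021.7 N

314021.7


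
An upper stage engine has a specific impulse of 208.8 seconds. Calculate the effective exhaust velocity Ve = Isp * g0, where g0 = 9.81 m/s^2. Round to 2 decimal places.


Step 1: Ve = Isp * g0 = 208.8 * 9.81
Step 2: Ve = 2048.33 m/s

2048.33


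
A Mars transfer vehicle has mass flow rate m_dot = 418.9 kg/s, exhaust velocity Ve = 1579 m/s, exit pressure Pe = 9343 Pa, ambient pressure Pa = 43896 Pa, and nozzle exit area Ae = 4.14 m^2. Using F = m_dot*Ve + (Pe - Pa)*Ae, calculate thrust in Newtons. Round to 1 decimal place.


Step 1: Momentum thrust = m_dot * Ve = 418.9 * 1579 = 661443.1 N
Step 2: Pressure thrust = (Pe - Pa) * Ae = (9343 - 43896) * 4.14 = -143049.42 N
Step 3: Total thrust F = 661443.1 + -143049.42 = 518393.7 N

518393.7


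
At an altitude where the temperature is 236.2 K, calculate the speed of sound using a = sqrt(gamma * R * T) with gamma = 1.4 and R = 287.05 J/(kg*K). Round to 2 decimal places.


Step 1: gamma * R * T = 1.4 * 287.05 * 236.2 = 94921.694
Step 2: a = sqrt(94921.694) = 308.09 m/s

308.09


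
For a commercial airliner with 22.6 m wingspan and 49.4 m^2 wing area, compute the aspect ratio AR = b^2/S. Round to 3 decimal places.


Step 1: b^2 = 22.6^2 = 510.76
Step 2: AR = 510.76 / 49.4 = 10.339

10.339


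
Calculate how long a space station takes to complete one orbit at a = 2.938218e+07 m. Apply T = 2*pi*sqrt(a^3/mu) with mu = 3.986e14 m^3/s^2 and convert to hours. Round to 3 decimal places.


Step 1: a^3 / mu = 2.536600e+22 / 3.986e14 = 6.363774e+07
Step 2: sqrt(6.363774e+07) = 7977.3266 s
Step 3: T = 2*pi * 7977.3266 = 50123.02 s
Step 4: T in hours = 50123.02 / 3600 = 13.923 hours

13.923


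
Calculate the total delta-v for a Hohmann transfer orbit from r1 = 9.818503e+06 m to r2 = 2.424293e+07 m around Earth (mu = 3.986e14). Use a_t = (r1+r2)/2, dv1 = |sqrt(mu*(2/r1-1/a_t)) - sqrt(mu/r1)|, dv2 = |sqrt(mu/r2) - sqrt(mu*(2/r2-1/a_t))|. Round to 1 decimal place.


Step 1: Transfer semi-major axis a_t = (9.818503e+06 + 2.424293e+07) / 2 = 1.703072e+07 m
Step 2: v1 (circular at r1) = sqrt(mu/r1) = 6371.56 m/s
Step 3: v_t1 = sqrt(mu*(2/r1 - 1/a_t)) = 7601.9 m/s
Step 4: dv1 = |7601.9 - 6371.56| = 1230.34 m/s
Step 5: v2 (circular at r2) = 4054.86 m/s, v_t2 = 3078.81 m/s
Step 6: dv2 = |4054.86 - 3078.81| = 976.06 m/s
Step 7: Total delta-v = 1230.34 + 976.06 = 2206.4 m/s

2206.4


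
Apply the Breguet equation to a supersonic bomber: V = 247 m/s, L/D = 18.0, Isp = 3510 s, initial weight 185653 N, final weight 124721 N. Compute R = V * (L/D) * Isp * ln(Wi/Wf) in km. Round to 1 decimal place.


Step 1: Coefficient = V * (L/D) * Isp = 247 * 18.0 * 3510 = 15605460.0 m
Step 2: Wi/Wf = 185653 / 124721 = 1.488546
Step 3: ln(1.488546) = 0.3978
Step 4: R = 15605460.0 * 0.3978 = 6207853.5 m = 6207.9 km

6207.9


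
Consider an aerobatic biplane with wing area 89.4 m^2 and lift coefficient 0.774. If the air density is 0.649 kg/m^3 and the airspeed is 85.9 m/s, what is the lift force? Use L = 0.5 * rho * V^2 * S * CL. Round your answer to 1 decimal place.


Step 1: Calculate dynamic pressure q = 0.5 * 0.649 * 85.9^2 = 0.5 * 0.649 * 7378.81 = 2394.4238 Pa
Step 2: Multiply by wing area and lift coefficient: L = 2394.4238 * 89.4 * 0.774
Step 3: L = 214061.4917 * 0.774 = 165683.6 N

165683.6


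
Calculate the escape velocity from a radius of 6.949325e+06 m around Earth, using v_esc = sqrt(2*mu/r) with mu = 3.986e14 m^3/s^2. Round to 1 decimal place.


Step 1: 2*mu/r = 2 * 3.986e14 / 6.949325e+06 = 114716177.4705
Step 2: v_esc = sqrt(114716177.4705) = 10710.6 m/s

10710.6


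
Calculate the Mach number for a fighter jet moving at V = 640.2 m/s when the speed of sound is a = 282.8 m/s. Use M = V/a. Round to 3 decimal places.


Step 1: M = V / a = 640.2 / 282.8
Step 2: M = 2.264

2.264


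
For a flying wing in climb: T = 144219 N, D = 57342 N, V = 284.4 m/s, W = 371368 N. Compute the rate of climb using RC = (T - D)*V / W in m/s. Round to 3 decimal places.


Step 1: Excess thrust = T - D = 144219 - 57342 = 86877 N
Step 2: Excess power = 86877 * 284.4 = 24707818.8 W
Step 3: RC = 24707818.8 / 371368 = 66.532 m/s

66.532


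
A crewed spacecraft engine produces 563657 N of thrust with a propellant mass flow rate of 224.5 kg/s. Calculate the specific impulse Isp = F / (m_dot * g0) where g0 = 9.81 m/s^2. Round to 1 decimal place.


Step 1: m_dot * g0 = 224.5 * 9.81 = 2202.35
Step 2: Isp = 563657 / 2202.35 = 255.9 s

255.9


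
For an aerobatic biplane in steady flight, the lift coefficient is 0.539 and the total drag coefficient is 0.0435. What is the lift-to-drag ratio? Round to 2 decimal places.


Step 1: L/D = CL / CD = 0.539 / 0.0435
Step 2: L/D = 12.39

12.39


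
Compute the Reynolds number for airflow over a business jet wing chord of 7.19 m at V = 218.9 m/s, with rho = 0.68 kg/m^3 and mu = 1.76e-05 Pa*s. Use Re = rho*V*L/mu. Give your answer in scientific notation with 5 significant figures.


Step 1: Numerator = rho * V * L = 0.68 * 218.9 * 7.19 = 1070.24588
Step 2: Re = 1070.24588 / 1.76e-05
Step 3: Re = 6.0809e+07

6.0809e+07


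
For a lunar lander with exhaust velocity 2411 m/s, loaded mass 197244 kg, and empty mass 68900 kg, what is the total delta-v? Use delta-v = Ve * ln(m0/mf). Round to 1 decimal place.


Step 1: Mass ratio m0/mf = 197244 / 68900 = 2.862758
Step 2: ln(2.862758) = 1.051785
Step 3: delta-v = 2411 * 1.051785 = 2535.9 m/s

2535.9


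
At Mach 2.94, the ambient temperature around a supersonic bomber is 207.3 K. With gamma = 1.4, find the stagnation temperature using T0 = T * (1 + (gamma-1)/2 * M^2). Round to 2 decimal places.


Step 1: (gamma-1)/2 = 0.2
Step 2: M^2 = 8.6436
Step 3: 1 + 0.2 * 8.6436 = 2.72872
Step 4: T0 = 207.3 * 2.72872 = 565.66 K

565.66


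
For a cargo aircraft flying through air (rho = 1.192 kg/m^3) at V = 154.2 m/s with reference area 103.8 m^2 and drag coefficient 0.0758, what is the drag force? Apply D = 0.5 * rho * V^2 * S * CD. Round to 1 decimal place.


Step 1: Dynamic pressure q = 0.5 * 1.192 * 154.2^2 = 14171.4734 Pa
Step 2: Drag D = q * S * CD = 14171.4734 * 103.8 * 0.0758
Step 3: D = 111501.7 N

111501.7


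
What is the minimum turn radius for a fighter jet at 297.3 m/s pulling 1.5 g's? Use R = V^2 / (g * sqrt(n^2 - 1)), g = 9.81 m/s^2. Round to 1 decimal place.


Step 1: V^2 = 297.3^2 = 88387.29
Step 2: n^2 - 1 = 1.5^2 - 1 = 1.25
Step 3: sqrt(1.25) = 1.118034
Step 4: R = 88387.29 / (9.81 * 1.118034) = 8058.7 m

8058.7


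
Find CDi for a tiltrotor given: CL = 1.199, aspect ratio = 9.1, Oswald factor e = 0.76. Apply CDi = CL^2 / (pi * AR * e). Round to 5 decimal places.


Step 1: CL^2 = 1.199^2 = 1.437601
Step 2: pi * AR * e = 3.14159 * 9.1 * 0.76 = 21.727255
Step 3: CDi = 1.437601 / 21.727255 = 0.06617

0.06617


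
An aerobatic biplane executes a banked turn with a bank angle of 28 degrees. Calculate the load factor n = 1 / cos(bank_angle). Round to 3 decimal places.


Step 1: Convert 28 degrees to radians = 0.488692
Step 2: cos(28 deg) = 0.882948
Step 3: n = 1 / 0.882948 = 1.133

1.133


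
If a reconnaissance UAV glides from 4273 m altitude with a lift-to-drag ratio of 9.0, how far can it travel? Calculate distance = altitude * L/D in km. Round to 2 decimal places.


Step 1: Glide distance = altitude * L/D = 4273 * 9.0 = 38457.0 m
Step 2: Convert to km: 38457.0 / 1000 = 38.46 km

38.46


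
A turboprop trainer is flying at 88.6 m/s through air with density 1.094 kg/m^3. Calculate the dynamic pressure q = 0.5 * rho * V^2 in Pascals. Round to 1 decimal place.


Step 1: V^2 = 88.6^2 = 7849.96
Step 2: q = 0.5 * 1.094 * 7849.96
Step 3: q = 4293.9 Pa

4293.9


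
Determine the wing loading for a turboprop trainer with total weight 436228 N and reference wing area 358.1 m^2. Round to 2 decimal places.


Step 1: Wing loading = W / S = 436228 / 358.1
Step 2: Wing loading = 1218.17 N/m^2

1218.17


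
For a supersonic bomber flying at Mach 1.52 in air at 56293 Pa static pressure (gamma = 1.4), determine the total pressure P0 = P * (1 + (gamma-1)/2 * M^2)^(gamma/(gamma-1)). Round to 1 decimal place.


Step 1: (gamma-1)/2 * M^2 = 0.2 * 2.3104 = 0.46208
Step 2: 1 + 0.46208 = 1.46208
Step 3: Exponent gamma/(gamma-1) = 3.5
Step 4: P0 = 56293 * 1.46208^3.5 = 212742.1 Pa

212742.1


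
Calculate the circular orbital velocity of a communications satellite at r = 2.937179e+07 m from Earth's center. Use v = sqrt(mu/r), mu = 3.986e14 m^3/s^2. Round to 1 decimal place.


Step 1: mu / r = 3.986e14 / 2.937179e+07 = 13570844.6778
Step 2: v = sqrt(13570844.6778) = 3683.9 m/s

3683.9


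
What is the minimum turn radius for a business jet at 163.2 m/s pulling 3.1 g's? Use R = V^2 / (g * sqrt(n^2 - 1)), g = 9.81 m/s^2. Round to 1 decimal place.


Step 1: V^2 = 163.2^2 = 26634.24
Step 2: n^2 - 1 = 3.1^2 - 1 = 8.61
Step 3: sqrt(8.61) = 2.93428
Step 4: R = 26634.24 / (9.81 * 2.93428) = 925.3 m

925.3


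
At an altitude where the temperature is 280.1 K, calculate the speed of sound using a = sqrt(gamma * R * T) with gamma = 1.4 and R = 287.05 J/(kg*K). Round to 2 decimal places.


Step 1: gamma * R * T = 1.4 * 287.05 * 280.1 = 112563.787
Step 2: a = sqrt(112563.787) = 335.51 m/s

335.51


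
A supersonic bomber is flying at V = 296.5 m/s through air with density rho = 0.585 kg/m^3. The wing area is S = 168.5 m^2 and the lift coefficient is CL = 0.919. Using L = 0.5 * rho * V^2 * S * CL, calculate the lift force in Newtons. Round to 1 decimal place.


Step 1: Calculate dynamic pressure q = 0.5 * 0.585 * 296.5^2 = 0.5 * 0.585 * 87912.25 = 25714.3331 Pa
Step 2: Multiply by wing area and lift coefficient: L = 25714.3331 * 168.5 * 0.919
Step 3: L = 4332865.1316 * 0.919 = 3981903.1 N

3981903.1


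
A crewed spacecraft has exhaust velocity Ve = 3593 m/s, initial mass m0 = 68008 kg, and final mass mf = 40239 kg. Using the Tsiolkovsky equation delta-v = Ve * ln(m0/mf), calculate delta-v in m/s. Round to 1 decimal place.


Step 1: Mass ratio m0/mf = 68008 / 40239 = 1.690102
Step 2: ln(1.690102) = 0.524789
Step 3: delta-v = 3593 * 0.524789 = 1885.6 m/s

1885.6


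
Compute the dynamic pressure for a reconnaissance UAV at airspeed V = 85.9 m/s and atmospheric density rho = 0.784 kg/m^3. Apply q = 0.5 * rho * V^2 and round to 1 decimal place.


Step 1: V^2 = 85.9^2 = 7378.81
Step 2: q = 0.5 * 0.784 * 7378.81
Step 3: q = 2892.5 Pa

2892.5


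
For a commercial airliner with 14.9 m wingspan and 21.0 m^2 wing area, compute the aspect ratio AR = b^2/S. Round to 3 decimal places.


Step 1: b^2 = 14.9^2 = 222.01
Step 2: AR = 222.01 / 21.0 = 10.572

10.572


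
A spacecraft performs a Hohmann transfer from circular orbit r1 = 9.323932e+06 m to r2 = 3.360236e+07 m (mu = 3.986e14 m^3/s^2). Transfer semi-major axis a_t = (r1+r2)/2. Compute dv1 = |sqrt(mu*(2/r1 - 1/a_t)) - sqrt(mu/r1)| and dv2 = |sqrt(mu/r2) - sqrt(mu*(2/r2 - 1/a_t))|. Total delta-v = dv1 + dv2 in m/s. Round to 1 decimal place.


Step 1: Transfer semi-major axis a_t = (9.323932e+06 + 3.360236e+07) / 2 = 2.146315e+07 m
Step 2: v1 (circular at r1) = sqrt(mu/r1) = 6538.36 m/s
Step 3: v_t1 = sqrt(mu*(2/r1 - 1/a_t)) = 8181.02 m/s
Step 4: dv1 = |8181.02 - 6538.36| = 1642.65 m/s
Step 5: v2 (circular at r2) = 3444.16 m/s, v_t2 = 2270.06 m/s
Step 6: dv2 = |3444.16 - 2270.06| = 1174.11 m/s
Step 7: Total delta-v = 1642.65 + 1174.11 = 2816.8 m/s

2816.8


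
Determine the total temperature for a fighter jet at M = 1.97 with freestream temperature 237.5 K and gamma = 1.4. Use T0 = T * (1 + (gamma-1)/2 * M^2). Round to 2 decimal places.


Step 1: (gamma-1)/2 = 0.2
Step 2: M^2 = 3.8809
Step 3: 1 + 0.2 * 3.8809 = 1.77618
Step 4: T0 = 237.5 * 1.77618 = 421.84 K

421.84


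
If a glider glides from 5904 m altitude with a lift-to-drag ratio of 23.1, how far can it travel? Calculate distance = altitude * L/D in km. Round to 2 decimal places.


Step 1: Glide distance = altitude * L/D = 5904 * 23.1 = 136382.4 m
Step 2: Convert to km: 136382.4 / 1000 = 136.38 km

136.38


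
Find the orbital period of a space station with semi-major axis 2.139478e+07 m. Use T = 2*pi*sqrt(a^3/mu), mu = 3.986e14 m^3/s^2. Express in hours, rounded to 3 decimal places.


Step 1: a^3 / mu = 9.793174e+21 / 3.986e14 = 2.456893e+07
Step 2: sqrt(2.456893e+07) = 4956.7052 s
Step 3: T = 2*pi * 4956.7052 = 31143.9 s
Step 4: T in hours = 31143.9 / 3600 = 8.651 hours

8.651


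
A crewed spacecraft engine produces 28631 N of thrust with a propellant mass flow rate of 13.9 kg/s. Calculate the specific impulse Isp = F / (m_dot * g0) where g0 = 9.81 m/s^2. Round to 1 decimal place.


Step 1: m_dot * g0 = 13.9 * 9.81 = 136.36
Step 2: Isp = 28631 / 136.36 = 210.0 s

210.0


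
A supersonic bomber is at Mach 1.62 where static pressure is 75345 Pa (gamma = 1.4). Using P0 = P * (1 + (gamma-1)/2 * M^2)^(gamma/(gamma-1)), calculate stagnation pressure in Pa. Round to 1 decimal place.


Step 1: (gamma-1)/2 * M^2 = 0.2 * 2.6244 = 0.52488
Step 2: 1 + 0.52488 = 1.52488
Step 3: Exponent gamma/(gamma-1) = 3.5
Step 4: P0 = 75345 * 1.52488^3.5 = 329897.7 Pa

329897.7


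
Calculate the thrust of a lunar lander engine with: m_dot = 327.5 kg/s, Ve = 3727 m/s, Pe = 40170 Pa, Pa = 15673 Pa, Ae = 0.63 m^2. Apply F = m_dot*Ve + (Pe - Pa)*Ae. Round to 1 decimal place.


Step 1: Momentum thrust = m_dot * Ve = 327.5 * 3727 = 1220592.5 N
Step 2: Pressure thrust = (Pe - Pa) * Ae = (40170 - 15673) * 0.63 = 15433.11 N
Step 3: Total thrust F = 1220592.5 + 15433.11 = 1236025.6 N

1236025.6


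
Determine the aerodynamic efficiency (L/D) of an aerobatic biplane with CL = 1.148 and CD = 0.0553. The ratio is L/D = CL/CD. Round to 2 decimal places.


Step 1: L/D = CL / CD = 1.148 / 0.0553
Step 2: L/D = 20.76

20.76


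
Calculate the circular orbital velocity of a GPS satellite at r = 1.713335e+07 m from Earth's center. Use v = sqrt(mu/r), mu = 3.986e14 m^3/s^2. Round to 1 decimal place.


Step 1: mu / r = 3.986e14 / 1.713335e+07 = 23264568.8088
Step 2: v = sqrt(23264568.8088) = 4823.3 m/s

4823.3


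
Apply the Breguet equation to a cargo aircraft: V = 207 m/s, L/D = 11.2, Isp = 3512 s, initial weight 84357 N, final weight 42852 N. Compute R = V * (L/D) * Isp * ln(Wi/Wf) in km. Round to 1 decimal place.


Step 1: Coefficient = V * (L/D) * Isp = 207 * 11.2 * 3512 = 8142220.8 m
Step 2: Wi/Wf = 84357 / 42852 = 1.968566
Step 3: ln(1.968566) = 0.677305
Step 4: R = 8142220.8 * 0.677305 = 5514770.7 m = 5514.8 km

5514.8


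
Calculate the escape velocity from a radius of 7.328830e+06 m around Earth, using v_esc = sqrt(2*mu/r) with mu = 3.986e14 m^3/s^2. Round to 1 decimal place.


Step 1: 2*mu/r = 2 * 3.986e14 / 7.328830e+06 = 108775889.1938
Step 2: v_esc = sqrt(108775889.1938) = 10429.6 m/s

10429.6


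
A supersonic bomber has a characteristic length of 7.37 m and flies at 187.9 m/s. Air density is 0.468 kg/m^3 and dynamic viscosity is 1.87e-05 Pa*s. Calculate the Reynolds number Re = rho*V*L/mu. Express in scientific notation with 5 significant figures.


Step 1: Numerator = rho * V * L = 0.468 * 187.9 * 7.37 = 648.097164
Step 2: Re = 648.097164 / 1.87e-05
Step 3: Re = 3.4658e+07

3.4658e+07


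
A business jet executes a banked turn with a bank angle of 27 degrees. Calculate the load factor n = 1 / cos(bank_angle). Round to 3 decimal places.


Step 1: Convert 27 degrees to radians = 0.471239
Step 2: cos(27 deg) = 0.891007
Step 3: n = 1 / 0.891007 = 1.122

1.122


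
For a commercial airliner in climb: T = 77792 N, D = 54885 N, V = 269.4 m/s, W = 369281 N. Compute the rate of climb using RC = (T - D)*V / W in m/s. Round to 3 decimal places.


Step 1: Excess thrust = T - D = 77792 - 54885 = 22907 N
Step 2: Excess power = 22907 * 269.4 = 6171145.8 W
Step 3: RC = 6171145.8 / 369281 = 16.711 m/s

16.711


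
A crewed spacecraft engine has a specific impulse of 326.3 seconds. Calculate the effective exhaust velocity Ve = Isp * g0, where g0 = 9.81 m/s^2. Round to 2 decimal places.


Step 1: Ve = Isp * g0 = 326.3 * 9.81
Step 2: Ve = 3201.00 m/s

3201.00


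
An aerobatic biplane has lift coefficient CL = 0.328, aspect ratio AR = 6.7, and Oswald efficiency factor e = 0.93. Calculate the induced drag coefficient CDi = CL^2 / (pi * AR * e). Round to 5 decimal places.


Step 1: CL^2 = 0.328^2 = 0.107584
Step 2: pi * AR * e = 3.14159 * 6.7 * 0.93 = 19.575264
Step 3: CDi = 0.107584 / 19.575264 = 0.00550

0.00550


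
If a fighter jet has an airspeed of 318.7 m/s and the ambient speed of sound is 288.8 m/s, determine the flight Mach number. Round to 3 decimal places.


Step 1: M = V / a = 318.7 / 288.8
Step 2: M = 1.104

1.104


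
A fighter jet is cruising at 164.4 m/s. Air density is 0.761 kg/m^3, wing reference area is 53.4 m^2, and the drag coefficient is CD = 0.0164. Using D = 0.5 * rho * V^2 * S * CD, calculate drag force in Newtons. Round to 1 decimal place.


Step 1: Dynamic pressure q = 0.5 * 0.761 * 164.4^2 = 10283.9105 Pa
Step 2: Drag D = q * S * CD = 10283.9105 * 53.4 * 0.0164
Step 3: D = 9006.2 N

9006.2


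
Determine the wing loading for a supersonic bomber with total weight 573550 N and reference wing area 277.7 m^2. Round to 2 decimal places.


Step 1: Wing loading = W / S = 573550 / 277.7
Step 2: Wing loading = 2065.36 N/m^2

2065.36


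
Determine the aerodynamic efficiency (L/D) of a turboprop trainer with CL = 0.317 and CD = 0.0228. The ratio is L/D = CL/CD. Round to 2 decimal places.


Step 1: L/D = CL / CD = 0.317 / 0.0228
Step 2: L/D = 13.90

13.90


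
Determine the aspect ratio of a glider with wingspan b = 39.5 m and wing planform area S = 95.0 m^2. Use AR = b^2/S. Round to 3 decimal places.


Step 1: b^2 = 39.5^2 = 1560.25
Step 2: AR = 1560.25 / 95.0 = 16.424

16.424


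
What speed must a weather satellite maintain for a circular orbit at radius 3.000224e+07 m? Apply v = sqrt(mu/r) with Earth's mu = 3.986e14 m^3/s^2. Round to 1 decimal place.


Step 1: mu / r = 3.986e14 / 3.000224e+07 = 13285674.6696
Step 2: v = sqrt(13285674.6696) = 3645.0 m/s

3645.0


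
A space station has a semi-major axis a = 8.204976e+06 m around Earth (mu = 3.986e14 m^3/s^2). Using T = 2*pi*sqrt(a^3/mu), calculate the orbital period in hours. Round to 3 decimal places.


Step 1: a^3 / mu = 5.523724e+20 / 3.986e14 = 1.385781e+06
Step 2: sqrt(1.385781e+06) = 1177.1921 s
Step 3: T = 2*pi * 1177.1921 = 7396.52 s
Step 4: T in hours = 7396.52 / 3600 = 2.055 hours

2.055


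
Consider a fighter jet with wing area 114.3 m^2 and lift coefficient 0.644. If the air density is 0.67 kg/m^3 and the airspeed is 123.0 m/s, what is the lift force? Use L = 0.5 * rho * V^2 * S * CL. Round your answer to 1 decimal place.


Step 1: Calculate dynamic pressure q = 0.5 * 0.67 * 123.0^2 = 0.5 * 0.67 * 15129.0 = 5068.215 Pa
Step 2: Multiply by wing area and lift coefficient: L = 5068.215 * 114.3 * 0.644
Step 3: L = 579296.9745 * 0.644 = 373067.3 N

373067.3


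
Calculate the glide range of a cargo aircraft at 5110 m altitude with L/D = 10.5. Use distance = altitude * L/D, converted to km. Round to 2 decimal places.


Step 1: Glide distance = altitude * L/D = 5110 * 10.5 = 53655.0 m
Step 2: Convert to km: 53655.0 / 1000 = 53.66 km

53.66


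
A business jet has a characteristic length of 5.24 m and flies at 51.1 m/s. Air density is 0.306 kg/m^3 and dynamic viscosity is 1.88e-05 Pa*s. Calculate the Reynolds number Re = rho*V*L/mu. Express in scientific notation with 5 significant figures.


Step 1: Numerator = rho * V * L = 0.306 * 51.1 * 5.24 = 81.935784
Step 2: Re = 81.935784 / 1.88e-05
Step 3: Re = 4.3583e+06

4.3583e+06


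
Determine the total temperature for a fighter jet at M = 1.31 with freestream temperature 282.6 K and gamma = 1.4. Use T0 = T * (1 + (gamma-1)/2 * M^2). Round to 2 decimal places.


Step 1: (gamma-1)/2 = 0.2
Step 2: M^2 = 1.7161
Step 3: 1 + 0.2 * 1.7161 = 1.34322
Step 4: T0 = 282.6 * 1.34322 = 379.59 K

379.59


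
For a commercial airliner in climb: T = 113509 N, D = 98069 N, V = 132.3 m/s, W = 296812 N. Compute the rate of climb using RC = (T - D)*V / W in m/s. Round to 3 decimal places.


Step 1: Excess thrust = T - D = 113509 - 98069 = 15440 N
Step 2: Excess power = 15440 * 132.3 = 2042712.0 W
Step 3: RC = 2042712.0 / 296812 = 6.882 m/s

6.882


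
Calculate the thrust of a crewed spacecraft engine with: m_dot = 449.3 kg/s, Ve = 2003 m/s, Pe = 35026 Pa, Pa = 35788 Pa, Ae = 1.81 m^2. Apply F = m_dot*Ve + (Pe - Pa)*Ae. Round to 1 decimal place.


Step 1: Momentum thrust = m_dot * Ve = 449.3 * 2003 = 899947.9 N
Step 2: Pressure thrust = (Pe - Pa) * Ae = (35026 - 35788) * 1.81 = -1379.22 N
Step 3: Total thrust F = 899947.9 + -1379.22 = 898568.7 N

898568.7


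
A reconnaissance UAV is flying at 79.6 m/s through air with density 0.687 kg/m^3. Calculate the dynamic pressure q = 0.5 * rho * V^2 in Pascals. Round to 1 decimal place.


Step 1: V^2 = 79.6^2 = 6336.16
Step 2: q = 0.5 * 0.687 * 6336.16
Step 3: q = 2176.5 Pa

2176.5


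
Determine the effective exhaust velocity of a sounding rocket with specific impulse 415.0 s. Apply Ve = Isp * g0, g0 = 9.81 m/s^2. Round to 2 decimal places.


Step 1: Ve = Isp * g0 = 415.0 * 9.81
Step 2: Ve = 4071.15 m/s

4071.15


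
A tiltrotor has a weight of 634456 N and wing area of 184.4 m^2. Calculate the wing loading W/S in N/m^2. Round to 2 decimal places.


Step 1: Wing loading = W / S = 634456 / 184.4
Step 2: Wing loading = 3440.65 N/m^2

3440.65


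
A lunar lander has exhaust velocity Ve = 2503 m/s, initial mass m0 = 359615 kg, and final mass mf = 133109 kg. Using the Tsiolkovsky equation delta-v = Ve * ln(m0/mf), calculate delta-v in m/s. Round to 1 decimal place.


Step 1: Mass ratio m0/mf = 359615 / 133109 = 2.701658
Step 2: ln(2.701658) = 0.993866
Step 3: delta-v = 2503 * 0.993866 = 2487.6 m/s

2487.6


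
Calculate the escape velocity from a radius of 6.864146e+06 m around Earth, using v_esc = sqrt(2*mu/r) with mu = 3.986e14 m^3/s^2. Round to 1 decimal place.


Step 1: 2*mu/r = 2 * 3.986e14 / 6.864146e+06 = 116139720.8043
Step 2: v_esc = sqrt(116139720.8043) = 10776.8 m/s

10776.8


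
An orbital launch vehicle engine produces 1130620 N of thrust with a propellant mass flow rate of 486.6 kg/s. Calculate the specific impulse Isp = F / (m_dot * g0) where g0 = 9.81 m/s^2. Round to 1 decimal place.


Step 1: m_dot * g0 = 486.6 * 9.81 = 4773.55
Step 2: Isp = 1130620 / 4773.55 = 236.9 s

236.9


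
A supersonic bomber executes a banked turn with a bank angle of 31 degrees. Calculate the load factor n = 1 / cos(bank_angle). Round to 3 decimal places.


Step 1: Convert 31 degrees to radians = 0.541052
Step 2: cos(31 deg) = 0.857167
Step 3: n = 1 / 0.857167 = 1.167

1.167


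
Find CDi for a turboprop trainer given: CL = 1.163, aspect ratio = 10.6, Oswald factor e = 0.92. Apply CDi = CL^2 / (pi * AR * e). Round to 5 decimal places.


Step 1: CL^2 = 1.163^2 = 1.352569
Step 2: pi * AR * e = 3.14159 * 10.6 * 0.92 = 30.636812
Step 3: CDi = 1.352569 / 30.636812 = 0.04415

0.04415


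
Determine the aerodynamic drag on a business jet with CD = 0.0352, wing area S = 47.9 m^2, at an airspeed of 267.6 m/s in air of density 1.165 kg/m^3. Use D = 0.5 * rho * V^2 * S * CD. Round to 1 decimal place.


Step 1: Dynamic pressure q = 0.5 * 1.165 * 267.6^2 = 41712.6852 Pa
Step 2: Drag D = q * S * CD = 41712.6852 * 47.9 * 0.0352
Step 3: D = 70330.9 N

70330.9


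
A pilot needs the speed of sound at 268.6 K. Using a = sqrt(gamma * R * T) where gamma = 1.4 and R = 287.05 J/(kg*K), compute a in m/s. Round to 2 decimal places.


Step 1: gamma * R * T = 1.4 * 287.05 * 268.6 = 107942.282
Step 2: a = sqrt(107942.282) = 328.55 m/s

328.55


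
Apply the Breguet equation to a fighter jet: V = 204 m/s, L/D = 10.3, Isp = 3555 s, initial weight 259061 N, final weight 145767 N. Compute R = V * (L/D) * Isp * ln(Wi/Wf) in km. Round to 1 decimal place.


Step 1: Coefficient = V * (L/D) * Isp = 204 * 10.3 * 3555 = 7469766.0 m
Step 2: Wi/Wf = 259061 / 145767 = 1.777227
Step 3: ln(1.777227) = 0.575054
Step 4: R = 7469766.0 * 0.575054 = 4295519.6 m = 4295.5 km

4295.5


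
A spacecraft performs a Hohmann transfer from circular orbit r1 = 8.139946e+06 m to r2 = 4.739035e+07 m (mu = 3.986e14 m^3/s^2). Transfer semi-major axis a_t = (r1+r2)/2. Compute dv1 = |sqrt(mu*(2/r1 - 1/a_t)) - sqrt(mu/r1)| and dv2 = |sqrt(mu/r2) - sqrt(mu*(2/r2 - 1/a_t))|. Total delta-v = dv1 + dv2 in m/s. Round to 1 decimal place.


Step 1: Transfer semi-major axis a_t = (8.139946e+06 + 4.739035e+07) / 2 = 2.776515e+07 m
Step 2: v1 (circular at r1) = sqrt(mu/r1) = 6997.74 m/s
Step 3: v_t1 = sqrt(mu*(2/r1 - 1/a_t)) = 9142.24 m/s
Step 4: dv1 = |9142.24 - 6997.74| = 2144.5 m/s
Step 5: v2 (circular at r2) = 2900.17 m/s, v_t2 = 1570.31 m/s
Step 6: dv2 = |2900.17 - 1570.31| = 1329.86 m/s
Step 7: Total delta-v = 2144.5 + 1329.86 = 3474.4 m/s

3474.4


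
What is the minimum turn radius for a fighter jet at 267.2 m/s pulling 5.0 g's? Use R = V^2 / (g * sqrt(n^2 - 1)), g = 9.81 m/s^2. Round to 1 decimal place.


Step 1: V^2 = 267.2^2 = 71395.84
Step 2: n^2 - 1 = 5.0^2 - 1 = 24.0
Step 3: sqrt(24.0) = 4.898979
Step 4: R = 71395.84 / (9.81 * 4.898979) = 1485.6 m

1485.6


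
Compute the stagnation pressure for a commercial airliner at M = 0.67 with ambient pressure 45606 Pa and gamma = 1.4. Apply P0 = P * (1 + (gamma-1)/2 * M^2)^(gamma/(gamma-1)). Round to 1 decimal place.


Step 1: (gamma-1)/2 * M^2 = 0.2 * 0.4489 = 0.08978
Step 2: 1 + 0.08978 = 1.08978
Step 3: Exponent gamma/(gamma-1) = 3.5
Step 4: P0 = 45606 * 1.08978^3.5 = 61618.0 Pa

61618.0


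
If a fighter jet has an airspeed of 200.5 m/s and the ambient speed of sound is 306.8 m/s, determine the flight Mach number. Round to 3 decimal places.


Step 1: M = V / a = 200.5 / 306.8
Step 2: M = 0.654

0.654


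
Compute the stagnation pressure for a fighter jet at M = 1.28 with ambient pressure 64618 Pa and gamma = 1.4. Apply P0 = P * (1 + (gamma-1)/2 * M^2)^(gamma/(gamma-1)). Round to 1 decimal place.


Step 1: (gamma-1)/2 * M^2 = 0.2 * 1.6384 = 0.32768
Step 2: 1 + 0.32768 = 1.32768
Step 3: Exponent gamma/(gamma-1) = 3.5
Step 4: P0 = 64618 * 1.32768^3.5 = 174253.1 Pa

174253.1


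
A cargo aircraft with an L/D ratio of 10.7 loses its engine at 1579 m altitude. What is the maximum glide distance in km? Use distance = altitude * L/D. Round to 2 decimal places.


Step 1: Glide distance = altitude * L/D = 1579 * 10.7 = 16895.3 m
Step 2: Convert to km: 16895.3 / 1000 = 16.90 km

16.90


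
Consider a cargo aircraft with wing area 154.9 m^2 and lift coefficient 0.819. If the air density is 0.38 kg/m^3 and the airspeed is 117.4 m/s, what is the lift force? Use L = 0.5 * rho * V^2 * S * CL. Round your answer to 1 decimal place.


Step 1: Calculate dynamic pressure q = 0.5 * 0.38 * 117.4^2 = 0.5 * 0.38 * 13782.76 = 2618.7244 Pa
Step 2: Multiply by wing area and lift coefficient: L = 2618.7244 * 154.9 * 0.819
Step 3: L = 405640.4096 * 0.819 = 332219.5 N

332219.5


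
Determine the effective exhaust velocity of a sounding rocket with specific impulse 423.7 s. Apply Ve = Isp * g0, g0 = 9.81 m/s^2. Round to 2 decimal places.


Step 1: Ve = Isp * g0 = 423.7 * 9.81
Step 2: Ve = 4156.50 m/s

4156.50


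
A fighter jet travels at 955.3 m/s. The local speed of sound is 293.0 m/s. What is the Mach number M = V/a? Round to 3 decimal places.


Step 1: M = V / a = 955.3 / 293.0
Step 2: M = 3.260

3.260


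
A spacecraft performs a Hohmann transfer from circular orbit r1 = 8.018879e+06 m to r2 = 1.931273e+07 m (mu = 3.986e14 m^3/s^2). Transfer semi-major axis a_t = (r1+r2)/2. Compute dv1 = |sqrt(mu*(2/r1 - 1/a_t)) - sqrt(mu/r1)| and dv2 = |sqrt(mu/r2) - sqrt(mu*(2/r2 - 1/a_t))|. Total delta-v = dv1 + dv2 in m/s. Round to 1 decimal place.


Step 1: Transfer semi-major axis a_t = (8.018879e+06 + 1.931273e+07) / 2 = 1.366580e+07 m
Step 2: v1 (circular at r1) = sqrt(mu/r1) = 7050.37 m/s
Step 3: v_t1 = sqrt(mu*(2/r1 - 1/a_t)) = 8381.39 m/s
Step 4: dv1 = |8381.39 - 7050.37| = 1331.02 m/s
Step 5: v2 (circular at r2) = 4543.04 m/s, v_t2 = 3480.05 m/s
Step 6: dv2 = |4543.04 - 3480.05| = 1062.99 m/s
Step 7: Total delta-v = 1331.02 + 1062.99 = 2394.0 m/s

2394.0


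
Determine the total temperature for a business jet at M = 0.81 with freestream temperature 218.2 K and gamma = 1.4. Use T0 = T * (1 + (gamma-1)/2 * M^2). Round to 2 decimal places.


Step 1: (gamma-1)/2 = 0.2
Step 2: M^2 = 0.6561
Step 3: 1 + 0.2 * 0.6561 = 1.13122
Step 4: T0 = 218.2 * 1.13122 = 246.83 K

246.83


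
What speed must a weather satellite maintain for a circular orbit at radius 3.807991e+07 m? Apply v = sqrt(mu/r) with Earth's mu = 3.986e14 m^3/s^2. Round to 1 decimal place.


Step 1: mu / r = 3.986e14 / 3.807991e+07 = 10467461.7141
Step 2: v = sqrt(10467461.7141) = 3235.3 m/s

3235.3


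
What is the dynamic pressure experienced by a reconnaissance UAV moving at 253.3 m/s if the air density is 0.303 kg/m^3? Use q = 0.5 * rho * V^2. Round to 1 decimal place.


Step 1: V^2 = 253.3^2 = 64160.89
Step 2: q = 0.5 * 0.303 * 64160.89
Step 3: q = 9720.4 Pa

9720.4


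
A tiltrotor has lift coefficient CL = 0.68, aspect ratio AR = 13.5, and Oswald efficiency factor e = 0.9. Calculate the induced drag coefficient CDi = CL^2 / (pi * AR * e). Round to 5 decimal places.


Step 1: CL^2 = 0.68^2 = 0.4624
Step 2: pi * AR * e = 3.14159 * 13.5 * 0.9 = 38.170351
Step 3: CDi = 0.4624 / 38.170351 = 0.01211

0.01211


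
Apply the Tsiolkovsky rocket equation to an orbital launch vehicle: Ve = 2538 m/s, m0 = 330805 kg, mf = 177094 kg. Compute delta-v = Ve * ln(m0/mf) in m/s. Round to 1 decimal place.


Step 1: Mass ratio m0/mf = 330805 / 177094 = 1.867963
Step 2: ln(1.867963) = 0.624848
Step 3: delta-v = 2538 * 0.624848 = 1585.9 m/s

1585.9


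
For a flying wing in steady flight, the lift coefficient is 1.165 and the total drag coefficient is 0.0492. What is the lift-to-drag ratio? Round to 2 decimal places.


Step 1: L/D = CL / CD = 1.165 / 0.0492
Step 2: L/D = 23.68

23.68


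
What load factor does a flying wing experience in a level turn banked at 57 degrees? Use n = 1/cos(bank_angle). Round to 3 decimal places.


Step 1: Convert 57 degrees to radians = 0.994838
Step 2: cos(57 deg) = 0.544639
Step 3: n = 1 / 0.544639 = 1.836

1.836


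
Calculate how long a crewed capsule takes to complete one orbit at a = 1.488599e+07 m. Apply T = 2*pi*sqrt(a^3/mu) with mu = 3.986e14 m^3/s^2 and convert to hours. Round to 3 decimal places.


Step 1: a^3 / mu = 3.298627e+21 / 3.986e14 = 8.275531e+06
Step 2: sqrt(8.275531e+06) = 2876.7223 s
Step 3: T = 2*pi * 2876.7223 = 18074.98 s
Step 4: T in hours = 18074.98 / 3600 = 5.021 hours

5.021


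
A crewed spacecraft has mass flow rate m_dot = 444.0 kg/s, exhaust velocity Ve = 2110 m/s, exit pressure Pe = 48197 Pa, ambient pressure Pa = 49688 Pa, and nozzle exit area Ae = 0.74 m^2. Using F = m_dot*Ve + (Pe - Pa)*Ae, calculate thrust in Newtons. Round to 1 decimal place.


Step 1: Momentum thrust = m_dot * Ve = 444.0 * 2110 = 936840.0 N
Step 2: Pressure thrust = (Pe - Pa) * Ae = (48197 - 49688) * 0.74 = -1103.34 N
Step 3: Total thrust F = 936840.0 + -1103.34 = 935736.7 N

935736.7


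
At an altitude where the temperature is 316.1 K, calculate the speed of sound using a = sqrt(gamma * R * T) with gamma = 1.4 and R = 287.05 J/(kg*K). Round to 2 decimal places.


Step 1: gamma * R * T = 1.4 * 287.05 * 316.1 = 127031.107
Step 2: a = sqrt(127031.107) = 356.41 m/s

356.41


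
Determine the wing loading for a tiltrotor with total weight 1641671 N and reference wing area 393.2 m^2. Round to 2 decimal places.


Step 1: Wing loading = W / S = 1641671 / 393.2
Step 2: Wing loading = 4175.16 N/m^2

4175.16


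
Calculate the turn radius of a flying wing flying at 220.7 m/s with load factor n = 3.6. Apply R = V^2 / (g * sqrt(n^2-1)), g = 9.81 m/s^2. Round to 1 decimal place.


Step 1: V^2 = 220.7^2 = 48708.49
Step 2: n^2 - 1 = 3.6^2 - 1 = 11.96
Step 3: sqrt(11.96) = 3.458323
Step 4: R = 48708.49 / (9.81 * 3.458323) = 1435.7 m

1435.7


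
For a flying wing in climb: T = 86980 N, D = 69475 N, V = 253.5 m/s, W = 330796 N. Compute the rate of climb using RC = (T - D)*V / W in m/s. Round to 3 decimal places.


Step 1: Excess thrust = T - D = 86980 - 69475 = 17505 N
Step 2: Excess power = 17505 * 253.5 = 4437517.5 W
Step 3: RC = 4437517.5 / 330796 = 13.415 m/s

13.415


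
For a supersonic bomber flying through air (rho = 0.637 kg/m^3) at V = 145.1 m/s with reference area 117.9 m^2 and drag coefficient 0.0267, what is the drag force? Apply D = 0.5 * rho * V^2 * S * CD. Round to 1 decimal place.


Step 1: Dynamic pressure q = 0.5 * 0.637 * 145.1^2 = 6705.7022 Pa
Step 2: Drag D = q * S * CD = 6705.7022 * 117.9 * 0.0267
Step 3: D = 21109.1 N

21109.1


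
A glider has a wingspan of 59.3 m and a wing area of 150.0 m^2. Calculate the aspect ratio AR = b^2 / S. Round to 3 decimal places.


Step 1: b^2 = 59.3^2 = 3516.49
Step 2: AR = 3516.49 / 150.0 = 23.443

23.443


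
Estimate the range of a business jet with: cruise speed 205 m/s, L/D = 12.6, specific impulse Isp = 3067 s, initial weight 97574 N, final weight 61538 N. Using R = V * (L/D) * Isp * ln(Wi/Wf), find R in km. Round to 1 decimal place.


Step 1: Coefficient = V * (L/D) * Isp = 205 * 12.6 * 3067 = 7922061.0 m
Step 2: Wi/Wf = 97574 / 61538 = 1.585589
Step 3: ln(1.585589) = 0.460956
Step 4: R = 7922061.0 * 0.460956 = 3651723.1 m = 3651.7 km

3651.7


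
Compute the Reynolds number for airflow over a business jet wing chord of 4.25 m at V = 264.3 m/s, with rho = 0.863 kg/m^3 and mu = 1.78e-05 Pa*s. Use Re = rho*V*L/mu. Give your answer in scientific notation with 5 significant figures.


Step 1: Numerator = rho * V * L = 0.863 * 264.3 * 4.25 = 969.386325
Step 2: Re = 969.386325 / 1.78e-05
Step 3: Re = 5.4460e+07

5.4460e+07


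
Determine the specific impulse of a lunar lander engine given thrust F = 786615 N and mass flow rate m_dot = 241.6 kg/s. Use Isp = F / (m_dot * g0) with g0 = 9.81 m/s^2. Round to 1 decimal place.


Step 1: m_dot * g0 = 241.6 * 9.81 = 2370.1
Step 2: Isp = 786615 / 2370.1 = 331.9 s

331.9


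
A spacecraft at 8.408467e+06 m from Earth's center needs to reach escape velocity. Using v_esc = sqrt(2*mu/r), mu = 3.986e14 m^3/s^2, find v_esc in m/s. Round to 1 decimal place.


Step 1: 2*mu/r = 2 * 3.986e14 / 8.408467e+06 = 94809196.4921
Step 2: v_esc = sqrt(94809196.4921) = 9737.0 m/s

9737.0


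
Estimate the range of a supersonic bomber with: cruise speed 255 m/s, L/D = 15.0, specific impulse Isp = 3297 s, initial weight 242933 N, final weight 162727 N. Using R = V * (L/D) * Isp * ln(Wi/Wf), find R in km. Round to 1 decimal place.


Step 1: Coefficient = V * (L/D) * Isp = 255 * 15.0 * 3297 = 12611025.0 m
Step 2: Wi/Wf = 242933 / 162727 = 1.492887
Step 3: ln(1.492887) = 0.400712
Step 4: R = 12611025.0 * 0.400712 = 5053385.7 m = 5053.4 km

5053.4


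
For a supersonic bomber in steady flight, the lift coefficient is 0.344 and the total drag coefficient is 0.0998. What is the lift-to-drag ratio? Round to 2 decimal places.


Step 1: L/D = CL / CD = 0.344 / 0.0998
Step 2: L/D = 3.45

3.45


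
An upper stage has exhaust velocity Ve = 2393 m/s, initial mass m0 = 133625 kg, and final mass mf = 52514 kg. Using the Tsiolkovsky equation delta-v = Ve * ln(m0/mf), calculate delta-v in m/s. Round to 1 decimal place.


Step 1: Mass ratio m0/mf = 133625 / 52514 = 2.54456
Step 2: ln(2.54456) = 0.933958
Step 3: delta-v = 2393 * 0.933958 = 2235.0 m/s

2235.0


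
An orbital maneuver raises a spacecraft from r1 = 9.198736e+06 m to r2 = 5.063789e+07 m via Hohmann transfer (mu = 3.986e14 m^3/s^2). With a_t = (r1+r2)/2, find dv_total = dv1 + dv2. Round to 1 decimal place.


Step 1: Transfer semi-major axis a_t = (9.198736e+06 + 5.063789e+07) / 2 = 2.991831e+07 m
Step 2: v1 (circular at r1) = sqrt(mu/r1) = 6582.71 m/s
Step 3: v_t1 = sqrt(mu*(2/r1 - 1/a_t)) = 8563.94 m/s
Step 4: dv1 = |8563.94 - 6582.71| = 1981.24 m/s
Step 5: v2 (circular at r2) = 2805.63 m/s, v_t2 = 1555.7 m/s
Step 6: dv2 = |2805.63 - 1555.7| = 1249.93 m/s
Step 7: Total delta-v = 1981.24 + 1249.93 = 3231.2 m/s

3231.2


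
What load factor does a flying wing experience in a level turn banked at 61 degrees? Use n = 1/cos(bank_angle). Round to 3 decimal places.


Step 1: Convert 61 degrees to radians = 1.064651
Step 2: cos(61 deg) = 0.48481
Step 3: n = 1 / 0.48481 = 2.063

2.063


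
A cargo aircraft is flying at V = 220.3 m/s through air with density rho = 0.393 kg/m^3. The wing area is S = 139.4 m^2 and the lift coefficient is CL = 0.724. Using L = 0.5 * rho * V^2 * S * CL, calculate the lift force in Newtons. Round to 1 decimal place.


Step 1: Calculate dynamic pressure q = 0.5 * 0.393 * 220.3^2 = 0.5 * 0.393 * 48532.09 = 9536.5557 Pa
Step 2: Multiply by wing area and lift coefficient: L = 9536.5557 * 139.4 * 0.724
Step 3: L = 1329395.8625 * 0.724 = 962482.6 N

962482.6


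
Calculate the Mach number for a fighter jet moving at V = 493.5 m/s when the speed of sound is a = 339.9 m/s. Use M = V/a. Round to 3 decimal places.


Step 1: M = V / a = 493.5 / 339.9
Step 2: M = 1.452

1.452


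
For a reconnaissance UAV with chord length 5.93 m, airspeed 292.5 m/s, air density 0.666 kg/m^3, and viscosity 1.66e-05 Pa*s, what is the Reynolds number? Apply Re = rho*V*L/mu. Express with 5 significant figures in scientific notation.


Step 1: Numerator = rho * V * L = 0.666 * 292.5 * 5.93 = 1155.19365
Step 2: Re = 1155.19365 / 1.66e-05
Step 3: Re = 6.9590e+07

6.9590e+07
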